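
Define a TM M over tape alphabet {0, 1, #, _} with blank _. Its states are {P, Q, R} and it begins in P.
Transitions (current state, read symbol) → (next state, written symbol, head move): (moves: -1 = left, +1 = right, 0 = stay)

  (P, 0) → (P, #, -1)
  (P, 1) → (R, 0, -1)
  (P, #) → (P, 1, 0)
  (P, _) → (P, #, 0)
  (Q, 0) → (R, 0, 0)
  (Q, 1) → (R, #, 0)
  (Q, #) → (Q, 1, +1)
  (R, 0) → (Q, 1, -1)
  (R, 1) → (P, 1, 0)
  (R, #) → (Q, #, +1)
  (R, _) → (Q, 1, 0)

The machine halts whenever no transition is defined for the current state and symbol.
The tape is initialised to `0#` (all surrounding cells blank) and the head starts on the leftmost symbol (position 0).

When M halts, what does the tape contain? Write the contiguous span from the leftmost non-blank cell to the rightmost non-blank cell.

1#11

state=P head=0 tape=__[0]#_   (P,0)→(P,#,-1)
state=P head=-1 tape=_[_]##_   (P,_)→(P,#,0)
state=P head=-1 tape=_[#]##_   (P,#)→(P,1,0)
state=P head=-1 tape=_[1]##_   (P,1)→(R,0,-1)
state=R head=-2 tape=[_]0##_   (R,_)→(Q,1,0)
state=Q head=-2 tape=[1]0##_   (Q,1)→(R,#,0)
state=R head=-2 tape=[#]0##_   (R,#)→(Q,#,+1)
state=Q head=-1 tape=#[0]##_   (Q,0)→(R,0,0)
state=R head=-1 tape=#[0]##_   (R,0)→(Q,1,-1)
state=Q head=-2 tape=[#]1##_   (Q,#)→(Q,1,+1)
state=Q head=-1 tape=1[1]##_   (Q,1)→(R,#,0)
state=R head=-1 tape=1[#]##_   (R,#)→(Q,#,+1)
state=Q head=0 tape=1#[#]#_   (Q,#)→(Q,1,+1)
state=Q head=1 tape=1#1[#]_   (Q,#)→(Q,1,+1)
state=Q head=2 tape=1#11[_]
The non-blank tape span at halt is 1#11.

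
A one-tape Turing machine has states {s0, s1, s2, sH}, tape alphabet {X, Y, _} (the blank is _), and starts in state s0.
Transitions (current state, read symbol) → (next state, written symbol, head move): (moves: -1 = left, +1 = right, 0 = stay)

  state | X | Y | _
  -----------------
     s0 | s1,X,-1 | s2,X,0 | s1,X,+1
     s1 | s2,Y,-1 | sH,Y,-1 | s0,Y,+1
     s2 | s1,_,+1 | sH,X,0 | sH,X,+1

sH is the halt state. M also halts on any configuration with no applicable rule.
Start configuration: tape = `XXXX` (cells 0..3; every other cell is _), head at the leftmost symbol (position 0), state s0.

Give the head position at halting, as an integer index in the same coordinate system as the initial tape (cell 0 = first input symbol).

-2

s0 | __[X]XXX   read X → write X, move -1, go to s1
s1 | _[_]XXXX   read _ → write Y, move +1, go to s0
s0 | _Y[X]XXX   read X → write X, move -1, go to s1
s1 | _[Y]XXXX   read Y → write Y, move -1, go to sH
sH | [_]YXXXX
At halt the head is at cell -2.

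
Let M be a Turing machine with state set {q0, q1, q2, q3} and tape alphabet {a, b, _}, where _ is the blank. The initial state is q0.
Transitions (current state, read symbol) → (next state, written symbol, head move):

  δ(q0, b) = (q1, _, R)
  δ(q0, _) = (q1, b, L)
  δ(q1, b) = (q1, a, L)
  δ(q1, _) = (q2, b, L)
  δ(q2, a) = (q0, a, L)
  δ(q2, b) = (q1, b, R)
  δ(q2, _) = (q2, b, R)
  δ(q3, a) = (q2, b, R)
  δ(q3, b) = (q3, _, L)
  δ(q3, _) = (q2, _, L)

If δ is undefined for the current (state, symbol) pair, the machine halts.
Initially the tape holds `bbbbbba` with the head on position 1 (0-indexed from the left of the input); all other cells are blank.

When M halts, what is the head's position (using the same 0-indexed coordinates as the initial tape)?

0

state=q0 head=1 tape=__b[b]bbbba   (q0,b)→(q1,_,R)
state=q1 head=2 tape=__b_[b]bbba   (q1,b)→(q1,a,L)
state=q1 head=1 tape=__b[_]abbba   (q1,_)→(q2,b,L)
state=q2 head=0 tape=__[b]babbba   (q2,b)→(q1,b,R)
state=q1 head=1 tape=__b[b]abbba   (q1,b)→(q1,a,L)
state=q1 head=0 tape=__[b]aabbba   (q1,b)→(q1,a,L)
state=q1 head=-1 tape=_[_]aaabbba   (q1,_)→(q2,b,L)
state=q2 head=-2 tape=[_]baaabbba   (q2,_)→(q2,b,R)
state=q2 head=-1 tape=b[b]aaabbba   (q2,b)→(q1,b,R)
state=q1 head=0 tape=bb[a]aabbba
At halt the head is at cell 0.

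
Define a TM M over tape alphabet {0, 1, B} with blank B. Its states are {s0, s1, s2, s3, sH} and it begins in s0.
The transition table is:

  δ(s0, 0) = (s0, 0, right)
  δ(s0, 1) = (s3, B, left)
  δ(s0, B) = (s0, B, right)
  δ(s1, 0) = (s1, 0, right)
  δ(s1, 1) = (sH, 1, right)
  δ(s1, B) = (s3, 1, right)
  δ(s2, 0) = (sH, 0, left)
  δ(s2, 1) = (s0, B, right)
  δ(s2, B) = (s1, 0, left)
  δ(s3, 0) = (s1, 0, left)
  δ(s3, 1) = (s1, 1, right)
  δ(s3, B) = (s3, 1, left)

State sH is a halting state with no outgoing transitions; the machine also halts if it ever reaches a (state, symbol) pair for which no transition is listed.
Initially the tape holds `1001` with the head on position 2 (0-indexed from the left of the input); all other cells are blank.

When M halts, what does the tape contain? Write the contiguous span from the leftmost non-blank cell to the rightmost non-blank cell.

s0 | 10[0]1BB   read 0 → write 0, move right, go to s0
s0 | 100[1]BB   read 1 → write B, move left, go to s3
s3 | 10[0]BBB   read 0 → write 0, move left, go to s1
s1 | 1[0]0BBB   read 0 → write 0, move right, go to s1
s1 | 10[0]BBB   read 0 → write 0, move right, go to s1
s1 | 100[B]BB   read B → write 1, move right, go to s3
s3 | 1001[B]B   read B → write 1, move left, go to s3
s3 | 100[1]1B   read 1 → write 1, move right, go to s1
s1 | 1001[1]B   read 1 → write 1, move right, go to sH
sH | 10011[B]
The non-blank tape span at halt is 10011.

10011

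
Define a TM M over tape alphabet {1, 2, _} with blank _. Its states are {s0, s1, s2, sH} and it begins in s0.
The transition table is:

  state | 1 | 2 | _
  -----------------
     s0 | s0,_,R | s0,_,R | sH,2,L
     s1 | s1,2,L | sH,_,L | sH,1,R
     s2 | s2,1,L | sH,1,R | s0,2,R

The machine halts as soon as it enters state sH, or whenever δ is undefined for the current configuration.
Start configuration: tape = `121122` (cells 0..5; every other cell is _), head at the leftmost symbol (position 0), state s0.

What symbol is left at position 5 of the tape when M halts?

_

s0 | [1]21122_   read 1 → write _, move R, go to s0
s0 | _[2]1122_   read 2 → write _, move R, go to s0
s0 | __[1]122_   read 1 → write _, move R, go to s0
s0 | ___[1]22_   read 1 → write _, move R, go to s0
s0 | ____[2]2_   read 2 → write _, move R, go to s0
s0 | _____[2]_   read 2 → write _, move R, go to s0
s0 | ______[_]   read _ → write 2, move L, go to sH
sH | _____[_]2
Cell 5 holds _ when M halts.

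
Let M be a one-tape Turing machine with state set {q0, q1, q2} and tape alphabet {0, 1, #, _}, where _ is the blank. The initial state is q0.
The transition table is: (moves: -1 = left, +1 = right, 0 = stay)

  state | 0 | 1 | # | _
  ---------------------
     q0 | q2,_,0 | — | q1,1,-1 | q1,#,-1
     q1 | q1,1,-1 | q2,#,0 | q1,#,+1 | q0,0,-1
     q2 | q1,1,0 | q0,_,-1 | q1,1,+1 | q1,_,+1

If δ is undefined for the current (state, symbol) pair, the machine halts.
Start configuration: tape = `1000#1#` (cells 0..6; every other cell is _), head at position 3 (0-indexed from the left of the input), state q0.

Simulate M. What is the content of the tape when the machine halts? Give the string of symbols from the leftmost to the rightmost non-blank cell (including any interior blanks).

q0 | 100[0]#1#__   read 0 → write _, move 0, go to q2
q2 | 100[_]#1#__   read _ → write _, move +1, go to q1
q1 | 100_[#]1#__   read # → write #, move +1, go to q1
q1 | 100_#[1]#__   read 1 → write #, move 0, go to q2
q2 | 100_#[#]#__   read # → write 1, move +1, go to q1
q1 | 100_#1[#]__   read # → write #, move +1, go to q1
q1 | 100_#1#[_]_   read _ → write 0, move -1, go to q0
q0 | 100_#1[#]0_   read # → write 1, move -1, go to q1
q1 | 100_#[1]10_   read 1 → write #, move 0, go to q2
q2 | 100_#[#]10_   read # → write 1, move +1, go to q1
q1 | 100_#1[1]0_   read 1 → write #, move 0, go to q2
q2 | 100_#1[#]0_   read # → write 1, move +1, go to q1
q1 | 100_#11[0]_   read 0 → write 1, move -1, go to q1
q1 | 100_#1[1]1_   read 1 → write #, move 0, go to q2
q2 | 100_#1[#]1_   read # → write 1, move +1, go to q1
q1 | 100_#11[1]_   read 1 → write #, move 0, go to q2
q2 | 100_#11[#]_   read # → write 1, move +1, go to q1
q1 | 100_#111[_]   read _ → write 0, move -1, go to q0
q0 | 100_#11[1]0
The non-blank tape span at halt is 100_#1110.

100_#1110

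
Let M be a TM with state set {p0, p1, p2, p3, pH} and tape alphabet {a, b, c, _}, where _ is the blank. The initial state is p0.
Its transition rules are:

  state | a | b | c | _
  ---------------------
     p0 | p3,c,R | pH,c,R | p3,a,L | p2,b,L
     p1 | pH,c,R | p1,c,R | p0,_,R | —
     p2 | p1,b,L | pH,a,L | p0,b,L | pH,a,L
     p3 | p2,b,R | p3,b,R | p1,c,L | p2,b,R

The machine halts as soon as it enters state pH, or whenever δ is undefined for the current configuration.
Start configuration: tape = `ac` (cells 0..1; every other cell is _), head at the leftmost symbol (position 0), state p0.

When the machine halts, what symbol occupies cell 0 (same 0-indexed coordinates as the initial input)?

p0 | [a]c_   read a → write c, move R, go to p3
p3 | c[c]_   read c → write c, move L, go to p1
p1 | [c]c_   read c → write _, move R, go to p0
p0 | _[c]_   read c → write a, move L, go to p3
p3 | [_]a_   read _ → write b, move R, go to p2
p2 | b[a]_   read a → write b, move L, go to p1
p1 | [b]b_   read b → write c, move R, go to p1
p1 | c[b]_   read b → write c, move R, go to p1
p1 | cc[_]
Cell 0 holds c when M halts.

c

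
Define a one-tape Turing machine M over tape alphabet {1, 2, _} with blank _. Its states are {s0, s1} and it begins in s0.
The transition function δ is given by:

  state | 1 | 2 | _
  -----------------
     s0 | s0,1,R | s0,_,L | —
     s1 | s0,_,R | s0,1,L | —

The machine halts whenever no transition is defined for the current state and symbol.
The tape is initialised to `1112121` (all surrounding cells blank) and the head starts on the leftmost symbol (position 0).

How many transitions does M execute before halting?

s0 | [1]112121   read 1 → write 1, move R, go to s0
s0 | 1[1]12121   read 1 → write 1, move R, go to s0
s0 | 11[1]2121   read 1 → write 1, move R, go to s0
s0 | 111[2]121   read 2 → write _, move L, go to s0
s0 | 11[1]_121   read 1 → write 1, move R, go to s0
s0 | 111[_]121
M halts after 5 transitions.

5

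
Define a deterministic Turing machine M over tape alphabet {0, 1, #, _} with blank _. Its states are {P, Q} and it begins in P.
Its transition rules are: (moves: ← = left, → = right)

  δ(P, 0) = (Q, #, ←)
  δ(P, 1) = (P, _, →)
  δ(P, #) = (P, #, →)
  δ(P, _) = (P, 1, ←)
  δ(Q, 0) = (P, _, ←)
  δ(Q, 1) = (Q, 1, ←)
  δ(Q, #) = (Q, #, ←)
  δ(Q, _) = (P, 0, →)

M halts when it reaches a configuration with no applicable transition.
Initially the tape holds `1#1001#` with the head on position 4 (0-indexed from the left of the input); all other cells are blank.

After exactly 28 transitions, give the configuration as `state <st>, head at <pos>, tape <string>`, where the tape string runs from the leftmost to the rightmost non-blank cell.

state P, head at 8, tape 1#__#_#__11

state=P head=4 tape=1#10[0]1#____   (P,0)→(Q,#,←)
state=Q head=3 tape=1#1[0]#1#____   (Q,0)→(P,_,←)
state=P head=2 tape=1#[1]_#1#____   (P,1)→(P,_,→)
state=P head=3 tape=1#_[_]#1#____   (P,_)→(P,1,←)
state=P head=2 tape=1#[_]1#1#____   (P,_)→(P,1,←)
state=P head=1 tape=1[#]11#1#____   (P,#)→(P,#,→)
state=P head=2 tape=1#[1]1#1#____   (P,1)→(P,_,→)
state=P head=3 tape=1#_[1]#1#____   (P,1)→(P,_,→)
state=P head=4 tape=1#__[#]1#____   (P,#)→(P,#,→)
state=P head=5 tape=1#__#[1]#____   (P,1)→(P,_,→)
state=P head=6 tape=1#__#_[#]____   (P,#)→(P,#,→)
state=P head=7 tape=1#__#_#[_]___   (P,_)→(P,1,←)
state=P head=6 tape=1#__#_[#]1___   (P,#)→(P,#,→)
state=P head=7 tape=1#__#_#[1]___   (P,1)→(P,_,→)
state=P head=8 tape=1#__#_#_[_]__   (P,_)→(P,1,←)
state=P head=7 tape=1#__#_#[_]1__   (P,_)→(P,1,←)
state=P head=6 tape=1#__#_[#]11__   (P,#)→(P,#,→)
state=P head=7 tape=1#__#_#[1]1__   (P,1)→(P,_,→)
state=P head=8 tape=1#__#_#_[1]__   (P,1)→(P,_,→)
state=P head=9 tape=1#__#_#__[_]_   (P,_)→(P,1,←)
state=P head=8 tape=1#__#_#_[_]1_   (P,_)→(P,1,←)
state=P head=7 tape=1#__#_#[_]11_   (P,_)→(P,1,←)
state=P head=6 tape=1#__#_[#]111_   (P,#)→(P,#,→)
state=P head=7 tape=1#__#_#[1]11_   (P,1)→(P,_,→)
state=P head=8 tape=1#__#_#_[1]1_   (P,1)→(P,_,→)
state=P head=9 tape=1#__#_#__[1]_   (P,1)→(P,_,→)
state=P head=10 tape=1#__#_#___[_]   (P,_)→(P,1,←)
state=P head=9 tape=1#__#_#__[_]1   (P,_)→(P,1,←)
state=P head=8 tape=1#__#_#_[_]11
After 28 steps: state P, head at 8, tape 1#__#_#__11.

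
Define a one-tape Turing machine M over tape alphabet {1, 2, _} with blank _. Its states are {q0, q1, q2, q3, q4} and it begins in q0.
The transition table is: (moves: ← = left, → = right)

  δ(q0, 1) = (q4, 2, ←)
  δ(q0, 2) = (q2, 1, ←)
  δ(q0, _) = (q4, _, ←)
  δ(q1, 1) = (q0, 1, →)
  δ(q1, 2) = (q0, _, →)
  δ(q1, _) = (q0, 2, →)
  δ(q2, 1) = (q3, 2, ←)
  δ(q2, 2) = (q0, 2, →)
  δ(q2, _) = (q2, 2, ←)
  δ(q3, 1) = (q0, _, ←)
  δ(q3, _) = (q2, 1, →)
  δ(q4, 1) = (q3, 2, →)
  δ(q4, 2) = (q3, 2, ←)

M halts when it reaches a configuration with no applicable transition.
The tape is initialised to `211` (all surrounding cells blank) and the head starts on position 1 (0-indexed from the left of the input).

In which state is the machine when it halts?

q4

q0 | ___2[1]1   read 1 → write 2, move ←, go to q4
q4 | ___[2]21   read 2 → write 2, move ←, go to q3
q3 | __[_]221   read _ → write 1, move →, go to q2
q2 | __1[2]21   read 2 → write 2, move →, go to q0
q0 | __12[2]1   read 2 → write 1, move ←, go to q2
q2 | __1[2]11   read 2 → write 2, move →, go to q0
q0 | __12[1]1   read 1 → write 2, move ←, go to q4
q4 | __1[2]21   read 2 → write 2, move ←, go to q3
q3 | __[1]221   read 1 → write _, move ←, go to q0
q0 | _[_]_221   read _ → write _, move ←, go to q4
q4 | [_]__221
No transition is defined for (q4, _); M halts in state q4.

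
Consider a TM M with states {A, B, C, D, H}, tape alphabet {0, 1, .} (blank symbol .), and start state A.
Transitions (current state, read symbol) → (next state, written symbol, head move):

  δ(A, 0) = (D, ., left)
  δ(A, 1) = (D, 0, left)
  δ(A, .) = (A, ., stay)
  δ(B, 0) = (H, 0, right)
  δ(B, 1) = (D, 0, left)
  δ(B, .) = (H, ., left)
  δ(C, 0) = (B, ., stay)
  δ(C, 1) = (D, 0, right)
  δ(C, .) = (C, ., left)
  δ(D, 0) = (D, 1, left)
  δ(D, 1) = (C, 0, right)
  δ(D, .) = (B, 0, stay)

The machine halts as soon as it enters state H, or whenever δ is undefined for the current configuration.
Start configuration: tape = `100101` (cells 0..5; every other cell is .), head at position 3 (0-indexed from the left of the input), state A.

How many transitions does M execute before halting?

8

A | 100[1]01   read 1 → write 0, move left, go to D
D | 10[0]001   read 0 → write 1, move left, go to D
D | 1[0]1001   read 0 → write 1, move left, go to D
D | [1]11001   read 1 → write 0, move right, go to C
C | 0[1]1001   read 1 → write 0, move right, go to D
D | 00[1]001   read 1 → write 0, move right, go to C
C | 000[0]01   read 0 → write ., move stay, go to B
B | 000[.]01   read . → write ., move left, go to H
H | 00[0].01
M halts after 8 transitions.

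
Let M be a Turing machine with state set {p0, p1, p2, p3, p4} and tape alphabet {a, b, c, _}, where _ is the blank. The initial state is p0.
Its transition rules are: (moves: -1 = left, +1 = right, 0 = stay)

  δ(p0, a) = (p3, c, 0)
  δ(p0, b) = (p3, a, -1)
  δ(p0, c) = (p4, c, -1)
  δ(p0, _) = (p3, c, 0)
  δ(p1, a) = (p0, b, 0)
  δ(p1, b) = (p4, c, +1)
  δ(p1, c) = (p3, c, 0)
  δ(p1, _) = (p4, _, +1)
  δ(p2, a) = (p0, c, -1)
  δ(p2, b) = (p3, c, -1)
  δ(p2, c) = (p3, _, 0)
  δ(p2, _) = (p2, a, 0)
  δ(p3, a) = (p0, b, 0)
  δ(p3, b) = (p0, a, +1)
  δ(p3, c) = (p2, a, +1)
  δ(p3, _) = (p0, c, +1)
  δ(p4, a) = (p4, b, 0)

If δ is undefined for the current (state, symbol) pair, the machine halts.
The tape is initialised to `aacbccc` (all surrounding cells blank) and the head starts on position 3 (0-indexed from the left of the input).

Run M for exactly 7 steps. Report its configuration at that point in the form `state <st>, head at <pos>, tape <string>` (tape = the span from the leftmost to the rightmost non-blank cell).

state=p0 head=3 tape=aac[b]ccc   (p0,b)→(p3,a,-1)
state=p3 head=2 tape=aa[c]accc   (p3,c)→(p2,a,+1)
state=p2 head=3 tape=aaa[a]ccc   (p2,a)→(p0,c,-1)
state=p0 head=2 tape=aa[a]cccc   (p0,a)→(p3,c,0)
state=p3 head=2 tape=aa[c]cccc   (p3,c)→(p2,a,+1)
state=p2 head=3 tape=aaa[c]ccc   (p2,c)→(p3,_,0)
state=p3 head=3 tape=aaa[_]ccc   (p3,_)→(p0,c,+1)
state=p0 head=4 tape=aaac[c]cc
After 7 steps: state p0, head at 4, tape aaacccc.

state p0, head at 4, tape aaacccc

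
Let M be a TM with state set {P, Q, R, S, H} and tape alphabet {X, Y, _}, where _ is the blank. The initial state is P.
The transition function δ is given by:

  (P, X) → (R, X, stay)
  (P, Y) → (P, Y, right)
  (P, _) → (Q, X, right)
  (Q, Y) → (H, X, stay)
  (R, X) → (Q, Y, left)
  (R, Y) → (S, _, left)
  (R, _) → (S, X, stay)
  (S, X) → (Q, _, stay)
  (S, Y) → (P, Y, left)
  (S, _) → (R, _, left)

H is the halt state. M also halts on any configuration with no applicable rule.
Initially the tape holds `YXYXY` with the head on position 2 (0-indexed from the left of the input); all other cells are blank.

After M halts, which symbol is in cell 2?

X

state=P head=2 tape=YX[Y]XY   (P,Y)→(P,Y,right)
state=P head=3 tape=YXY[X]Y   (P,X)→(R,X,stay)
state=R head=3 tape=YXY[X]Y   (R,X)→(Q,Y,left)
state=Q head=2 tape=YX[Y]YY   (Q,Y)→(H,X,stay)
state=H head=2 tape=YX[X]YY
Cell 2 holds X when M halts.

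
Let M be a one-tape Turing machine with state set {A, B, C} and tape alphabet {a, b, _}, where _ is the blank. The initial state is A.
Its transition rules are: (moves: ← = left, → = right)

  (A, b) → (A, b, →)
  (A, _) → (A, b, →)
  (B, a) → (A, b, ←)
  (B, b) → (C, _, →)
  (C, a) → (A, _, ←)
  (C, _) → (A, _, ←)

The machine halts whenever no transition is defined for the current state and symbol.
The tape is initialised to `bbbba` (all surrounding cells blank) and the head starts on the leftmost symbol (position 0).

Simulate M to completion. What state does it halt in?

state=A head=0 tape=[b]bbba   (A,b)→(A,b,→)
state=A head=1 tape=b[b]bba   (A,b)→(A,b,→)
state=A head=2 tape=bb[b]ba   (A,b)→(A,b,→)
state=A head=3 tape=bbb[b]a   (A,b)→(A,b,→)
state=A head=4 tape=bbbb[a]
No transition is defined for (A, a); M halts in state A.

A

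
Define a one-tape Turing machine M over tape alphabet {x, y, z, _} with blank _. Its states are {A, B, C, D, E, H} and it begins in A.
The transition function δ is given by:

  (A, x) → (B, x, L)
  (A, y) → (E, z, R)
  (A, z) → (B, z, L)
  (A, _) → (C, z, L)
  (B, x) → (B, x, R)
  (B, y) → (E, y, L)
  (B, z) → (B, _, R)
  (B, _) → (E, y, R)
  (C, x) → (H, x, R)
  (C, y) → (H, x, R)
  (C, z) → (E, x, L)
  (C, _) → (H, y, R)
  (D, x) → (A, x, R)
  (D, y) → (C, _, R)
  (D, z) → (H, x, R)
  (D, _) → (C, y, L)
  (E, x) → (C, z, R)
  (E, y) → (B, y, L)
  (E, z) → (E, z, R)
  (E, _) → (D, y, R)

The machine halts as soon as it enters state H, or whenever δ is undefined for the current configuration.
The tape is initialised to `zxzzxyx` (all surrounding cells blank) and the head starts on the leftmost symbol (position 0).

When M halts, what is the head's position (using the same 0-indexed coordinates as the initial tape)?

state=A head=0 tape=_[z]xzzxyx   (A,z)→(B,z,L)
state=B head=-1 tape=[_]zxzzxyx   (B,_)→(E,y,R)
state=E head=0 tape=y[z]xzzxyx   (E,z)→(E,z,R)
state=E head=1 tape=yz[x]zzxyx   (E,x)→(C,z,R)
state=C head=2 tape=yzz[z]zxyx   (C,z)→(E,x,L)
state=E head=1 tape=yz[z]xzxyx   (E,z)→(E,z,R)
state=E head=2 tape=yzz[x]zxyx   (E,x)→(C,z,R)
state=C head=3 tape=yzzz[z]xyx   (C,z)→(E,x,L)
state=E head=2 tape=yzz[z]xxyx   (E,z)→(E,z,R)
state=E head=3 tape=yzzz[x]xyx   (E,x)→(C,z,R)
state=C head=4 tape=yzzzz[x]yx   (C,x)→(H,x,R)
state=H head=5 tape=yzzzzx[y]x
At halt the head is at cell 5.

5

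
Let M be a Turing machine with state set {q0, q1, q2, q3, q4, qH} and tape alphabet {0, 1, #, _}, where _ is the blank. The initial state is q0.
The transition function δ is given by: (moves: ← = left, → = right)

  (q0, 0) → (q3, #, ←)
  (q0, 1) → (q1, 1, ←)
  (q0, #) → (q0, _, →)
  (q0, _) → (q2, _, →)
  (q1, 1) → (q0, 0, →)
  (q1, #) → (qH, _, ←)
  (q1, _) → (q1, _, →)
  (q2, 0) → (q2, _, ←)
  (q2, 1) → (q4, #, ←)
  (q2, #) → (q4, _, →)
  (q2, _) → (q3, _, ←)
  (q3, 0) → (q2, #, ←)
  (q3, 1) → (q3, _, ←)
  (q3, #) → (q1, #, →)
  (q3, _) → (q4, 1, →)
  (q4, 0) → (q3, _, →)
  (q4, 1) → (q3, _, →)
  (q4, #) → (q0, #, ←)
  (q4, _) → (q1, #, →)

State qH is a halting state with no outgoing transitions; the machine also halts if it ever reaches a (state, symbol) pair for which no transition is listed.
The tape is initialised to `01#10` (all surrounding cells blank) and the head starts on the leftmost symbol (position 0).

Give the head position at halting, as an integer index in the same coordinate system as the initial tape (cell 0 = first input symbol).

-2

q0 | ___[0]1#10   read 0 → write #, move ←, go to q3
q3 | __[_]#1#10   read _ → write 1, move →, go to q4
q4 | __1[#]1#10   read # → write #, move ←, go to q0
q0 | __[1]#1#10   read 1 → write 1, move ←, go to q1
q1 | _[_]1#1#10   read _ → write _, move →, go to q1
q1 | __[1]#1#10   read 1 → write 0, move →, go to q0
q0 | __0[#]1#10   read # → write _, move →, go to q0
q0 | __0_[1]#10   read 1 → write 1, move ←, go to q1
q1 | __0[_]1#10   read _ → write _, move →, go to q1
q1 | __0_[1]#10   read 1 → write 0, move →, go to q0
q0 | __0_0[#]10   read # → write _, move →, go to q0
q0 | __0_0_[1]0   read 1 → write 1, move ←, go to q1
q1 | __0_0[_]10   read _ → write _, move →, go to q1
q1 | __0_0_[1]0   read 1 → write 0, move →, go to q0
q0 | __0_0_0[0]   read 0 → write #, move ←, go to q3
q3 | __0_0_[0]#   read 0 → write #, move ←, go to q2
q2 | __0_0[_]##   read _ → write _, move ←, go to q3
q3 | __0_[0]_##   read 0 → write #, move ←, go to q2
q2 | __0[_]#_##   read _ → write _, move ←, go to q3
q3 | __[0]_#_##   read 0 → write #, move ←, go to q2
q2 | _[_]#_#_##   read _ → write _, move ←, go to q3
q3 | [_]_#_#_##   read _ → write 1, move →, go to q4
q4 | 1[_]#_#_##   read _ → write #, move →, go to q1
q1 | 1#[#]_#_##   read # → write _, move ←, go to qH
qH | 1[#]__#_##
At halt the head is at cell -2.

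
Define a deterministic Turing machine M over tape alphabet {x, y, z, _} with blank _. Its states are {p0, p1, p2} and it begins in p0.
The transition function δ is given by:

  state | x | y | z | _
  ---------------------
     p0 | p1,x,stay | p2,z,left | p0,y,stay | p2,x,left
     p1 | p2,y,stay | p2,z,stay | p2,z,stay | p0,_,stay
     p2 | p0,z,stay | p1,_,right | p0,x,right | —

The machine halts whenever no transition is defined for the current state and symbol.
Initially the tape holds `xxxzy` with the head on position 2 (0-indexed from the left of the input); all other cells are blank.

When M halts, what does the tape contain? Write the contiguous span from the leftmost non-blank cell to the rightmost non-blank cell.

state=p0 head=2 tape=xx[x]zy   (p0,x)→(p1,x,stay)
state=p1 head=2 tape=xx[x]zy   (p1,x)→(p2,y,stay)
state=p2 head=2 tape=xx[y]zy   (p2,y)→(p1,_,right)
state=p1 head=3 tape=xx_[z]y   (p1,z)→(p2,z,stay)
state=p2 head=3 tape=xx_[z]y   (p2,z)→(p0,x,right)
state=p0 head=4 tape=xx_x[y]   (p0,y)→(p2,z,left)
state=p2 head=3 tape=xx_[x]z   (p2,x)→(p0,z,stay)
state=p0 head=3 tape=xx_[z]z   (p0,z)→(p0,y,stay)
state=p0 head=3 tape=xx_[y]z   (p0,y)→(p2,z,left)
state=p2 head=2 tape=xx[_]zz
The non-blank tape span at halt is xx_zz.

xx_zz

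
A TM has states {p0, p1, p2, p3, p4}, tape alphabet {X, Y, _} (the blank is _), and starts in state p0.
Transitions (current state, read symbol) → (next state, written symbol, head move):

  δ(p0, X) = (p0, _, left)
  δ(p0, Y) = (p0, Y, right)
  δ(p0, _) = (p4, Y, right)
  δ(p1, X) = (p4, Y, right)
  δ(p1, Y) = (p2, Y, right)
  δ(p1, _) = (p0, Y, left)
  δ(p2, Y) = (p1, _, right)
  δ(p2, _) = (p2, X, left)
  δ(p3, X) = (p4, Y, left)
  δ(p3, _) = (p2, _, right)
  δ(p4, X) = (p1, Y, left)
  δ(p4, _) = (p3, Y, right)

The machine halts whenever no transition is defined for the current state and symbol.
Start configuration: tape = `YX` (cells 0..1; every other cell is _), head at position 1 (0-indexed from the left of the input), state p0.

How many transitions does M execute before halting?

p0 | Y[X]____   read X → write _, move left, go to p0
p0 | [Y]_____   read Y → write Y, move right, go to p0
p0 | Y[_]____   read _ → write Y, move right, go to p4
p4 | YY[_]___   read _ → write Y, move right, go to p3
p3 | YYY[_]__   read _ → write _, move right, go to p2
p2 | YYY_[_]_   read _ → write X, move left, go to p2
p2 | YYY[_]X_   read _ → write X, move left, go to p2
p2 | YY[Y]XX_   read Y → write _, move right, go to p1
p1 | YY_[X]X_   read X → write Y, move right, go to p4
p4 | YY_Y[X]_   read X → write Y, move left, go to p1
p1 | YY_[Y]Y_   read Y → write Y, move right, go to p2
p2 | YY_Y[Y]_   read Y → write _, move right, go to p1
p1 | YY_Y_[_]   read _ → write Y, move left, go to p0
p0 | YY_Y[_]Y   read _ → write Y, move right, go to p4
p4 | YY_YY[Y]
M halts after 14 transitions.

14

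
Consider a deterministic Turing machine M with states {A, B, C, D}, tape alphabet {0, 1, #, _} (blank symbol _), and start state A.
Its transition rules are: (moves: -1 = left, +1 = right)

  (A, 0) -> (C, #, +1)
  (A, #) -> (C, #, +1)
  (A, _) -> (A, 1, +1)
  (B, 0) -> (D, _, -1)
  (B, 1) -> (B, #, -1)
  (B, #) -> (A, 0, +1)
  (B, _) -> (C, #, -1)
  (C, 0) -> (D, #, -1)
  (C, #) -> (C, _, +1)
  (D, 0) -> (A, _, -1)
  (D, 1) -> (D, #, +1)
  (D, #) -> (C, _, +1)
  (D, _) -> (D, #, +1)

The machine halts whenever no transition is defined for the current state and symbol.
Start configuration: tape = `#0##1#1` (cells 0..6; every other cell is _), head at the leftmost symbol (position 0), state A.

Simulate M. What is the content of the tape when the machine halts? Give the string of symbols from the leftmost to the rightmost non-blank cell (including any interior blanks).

A | [#]0##1#1   read # → write #, move +1, go to C
C | #[0]##1#1   read 0 → write #, move -1, go to D
D | [#]###1#1   read # → write _, move +1, go to C
C | _[#]##1#1   read # → write _, move +1, go to C
C | __[#]#1#1   read # → write _, move +1, go to C
C | ___[#]1#1   read # → write _, move +1, go to C
C | ____[1]#1
The non-blank tape span at halt is 1#1.

1#1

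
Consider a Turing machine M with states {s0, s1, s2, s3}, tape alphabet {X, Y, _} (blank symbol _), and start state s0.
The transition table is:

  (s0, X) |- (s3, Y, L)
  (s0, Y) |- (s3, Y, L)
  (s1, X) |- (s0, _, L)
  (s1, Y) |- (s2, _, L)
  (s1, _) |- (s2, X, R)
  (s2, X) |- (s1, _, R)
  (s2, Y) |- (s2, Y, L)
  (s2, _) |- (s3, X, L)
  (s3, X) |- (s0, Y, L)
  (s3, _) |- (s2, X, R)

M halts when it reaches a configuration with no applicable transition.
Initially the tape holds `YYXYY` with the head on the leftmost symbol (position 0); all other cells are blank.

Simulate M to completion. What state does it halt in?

s0

state=s0 head=0 tape=__[Y]YXYY   (s0,Y)→(s3,Y,L)
state=s3 head=-1 tape=_[_]YYXYY   (s3,_)→(s2,X,R)
state=s2 head=0 tape=_X[Y]YXYY   (s2,Y)→(s2,Y,L)
state=s2 head=-1 tape=_[X]YYXYY   (s2,X)→(s1,_,R)
state=s1 head=0 tape=__[Y]YXYY   (s1,Y)→(s2,_,L)
state=s2 head=-1 tape=_[_]_YXYY   (s2,_)→(s3,X,L)
state=s3 head=-2 tape=[_]X_YXYY   (s3,_)→(s2,X,R)
state=s2 head=-1 tape=X[X]_YXYY   (s2,X)→(s1,_,R)
state=s1 head=0 tape=X_[_]YXYY   (s1,_)→(s2,X,R)
state=s2 head=1 tape=X_X[Y]XYY   (s2,Y)→(s2,Y,L)
state=s2 head=0 tape=X_[X]YXYY   (s2,X)→(s1,_,R)
state=s1 head=1 tape=X__[Y]XYY   (s1,Y)→(s2,_,L)
state=s2 head=0 tape=X_[_]_XYY   (s2,_)→(s3,X,L)
state=s3 head=-1 tape=X[_]X_XYY   (s3,_)→(s2,X,R)
state=s2 head=0 tape=XX[X]_XYY   (s2,X)→(s1,_,R)
state=s1 head=1 tape=XX_[_]XYY   (s1,_)→(s2,X,R)
state=s2 head=2 tape=XX_X[X]YY   (s2,X)→(s1,_,R)
state=s1 head=3 tape=XX_X_[Y]Y   (s1,Y)→(s2,_,L)
state=s2 head=2 tape=XX_X[_]_Y   (s2,_)→(s3,X,L)
state=s3 head=1 tape=XX_[X]X_Y   (s3,X)→(s0,Y,L)
state=s0 head=0 tape=XX[_]YX_Y
No transition is defined for (s0, _); M halts in state s0.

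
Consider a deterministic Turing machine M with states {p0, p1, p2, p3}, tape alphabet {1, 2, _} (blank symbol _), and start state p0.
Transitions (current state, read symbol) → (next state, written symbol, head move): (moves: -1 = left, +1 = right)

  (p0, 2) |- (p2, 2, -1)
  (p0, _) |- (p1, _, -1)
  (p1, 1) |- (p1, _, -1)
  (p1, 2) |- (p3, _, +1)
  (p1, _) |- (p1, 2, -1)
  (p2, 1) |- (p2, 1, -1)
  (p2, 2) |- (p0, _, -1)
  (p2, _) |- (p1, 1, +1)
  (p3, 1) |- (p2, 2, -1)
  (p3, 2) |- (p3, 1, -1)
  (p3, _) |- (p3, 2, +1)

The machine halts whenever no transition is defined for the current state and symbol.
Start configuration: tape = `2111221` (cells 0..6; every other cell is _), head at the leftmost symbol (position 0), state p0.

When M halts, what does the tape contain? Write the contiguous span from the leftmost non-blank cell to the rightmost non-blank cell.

1111_221

state=p0 head=0 tape=_[2]111221   (p0,2)→(p2,2,-1)
state=p2 head=-1 tape=[_]2111221   (p2,_)→(p1,1,+1)
state=p1 head=0 tape=1[2]111221   (p1,2)→(p3,_,+1)
state=p3 head=1 tape=1_[1]11221   (p3,1)→(p2,2,-1)
state=p2 head=0 tape=1[_]211221   (p2,_)→(p1,1,+1)
state=p1 head=1 tape=11[2]11221   (p1,2)→(p3,_,+1)
state=p3 head=2 tape=11_[1]1221   (p3,1)→(p2,2,-1)
state=p2 head=1 tape=11[_]21221   (p2,_)→(p1,1,+1)
state=p1 head=2 tape=111[2]1221   (p1,2)→(p3,_,+1)
state=p3 head=3 tape=111_[1]221   (p3,1)→(p2,2,-1)
state=p2 head=2 tape=111[_]2221   (p2,_)→(p1,1,+1)
state=p1 head=3 tape=1111[2]221   (p1,2)→(p3,_,+1)
state=p3 head=4 tape=1111_[2]21   (p3,2)→(p3,1,-1)
state=p3 head=3 tape=1111[_]121   (p3,_)→(p3,2,+1)
state=p3 head=4 tape=11112[1]21   (p3,1)→(p2,2,-1)
state=p2 head=3 tape=1111[2]221   (p2,2)→(p0,_,-1)
state=p0 head=2 tape=111[1]_221
The non-blank tape span at halt is 1111_221.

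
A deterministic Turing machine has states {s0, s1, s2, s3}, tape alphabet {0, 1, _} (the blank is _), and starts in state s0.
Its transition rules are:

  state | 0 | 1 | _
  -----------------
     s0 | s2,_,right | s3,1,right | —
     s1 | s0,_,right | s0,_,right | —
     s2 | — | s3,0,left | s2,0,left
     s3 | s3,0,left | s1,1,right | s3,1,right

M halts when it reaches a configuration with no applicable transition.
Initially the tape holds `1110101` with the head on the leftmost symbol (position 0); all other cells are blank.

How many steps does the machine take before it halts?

15

state=s0 head=0 tape=[1]110101_   (s0,1)→(s3,1,right)
state=s3 head=1 tape=1[1]10101_   (s3,1)→(s1,1,right)
state=s1 head=2 tape=11[1]0101_   (s1,1)→(s0,_,right)
state=s0 head=3 tape=11_[0]101_   (s0,0)→(s2,_,right)
state=s2 head=4 tape=11__[1]01_   (s2,1)→(s3,0,left)
state=s3 head=3 tape=11_[_]001_   (s3,_)→(s3,1,right)
state=s3 head=4 tape=11_1[0]01_   (s3,0)→(s3,0,left)
state=s3 head=3 tape=11_[1]001_   (s3,1)→(s1,1,right)
state=s1 head=4 tape=11_1[0]01_   (s1,0)→(s0,_,right)
state=s0 head=5 tape=11_1_[0]1_   (s0,0)→(s2,_,right)
state=s2 head=6 tape=11_1__[1]_   (s2,1)→(s3,0,left)
state=s3 head=5 tape=11_1_[_]0_   (s3,_)→(s3,1,right)
state=s3 head=6 tape=11_1_1[0]_   (s3,0)→(s3,0,left)
state=s3 head=5 tape=11_1_[1]0_   (s3,1)→(s1,1,right)
state=s1 head=6 tape=11_1_1[0]_   (s1,0)→(s0,_,right)
state=s0 head=7 tape=11_1_1_[_]
M halts after 15 transitions.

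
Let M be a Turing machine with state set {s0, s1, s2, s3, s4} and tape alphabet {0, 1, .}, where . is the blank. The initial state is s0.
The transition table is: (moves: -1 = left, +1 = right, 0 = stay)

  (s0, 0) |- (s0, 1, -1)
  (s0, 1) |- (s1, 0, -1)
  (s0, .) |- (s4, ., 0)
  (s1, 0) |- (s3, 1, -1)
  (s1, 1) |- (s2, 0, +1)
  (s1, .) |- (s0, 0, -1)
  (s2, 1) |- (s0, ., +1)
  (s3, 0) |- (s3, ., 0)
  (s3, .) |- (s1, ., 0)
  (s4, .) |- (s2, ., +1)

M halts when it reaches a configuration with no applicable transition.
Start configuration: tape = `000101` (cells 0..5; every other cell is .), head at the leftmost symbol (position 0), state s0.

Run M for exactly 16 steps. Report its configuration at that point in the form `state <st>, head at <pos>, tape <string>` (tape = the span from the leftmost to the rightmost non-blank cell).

state=s0 head=0 tape=.[0]00101   (s0,0)→(s0,1,-1)
state=s0 head=-1 tape=[.]100101   (s0,.)→(s4,.,0)
state=s4 head=-1 tape=[.]100101   (s4,.)→(s2,.,+1)
state=s2 head=0 tape=.[1]00101   (s2,1)→(s0,.,+1)
state=s0 head=1 tape=..[0]0101   (s0,0)→(s0,1,-1)
state=s0 head=0 tape=.[.]10101   (s0,.)→(s4,.,0)
state=s4 head=0 tape=.[.]10101   (s4,.)→(s2,.,+1)
state=s2 head=1 tape=..[1]0101   (s2,1)→(s0,.,+1)
state=s0 head=2 tape=...[0]101   (s0,0)→(s0,1,-1)
state=s0 head=1 tape=..[.]1101   (s0,.)→(s4,.,0)
state=s4 head=1 tape=..[.]1101   (s4,.)→(s2,.,+1)
state=s2 head=2 tape=...[1]101   (s2,1)→(s0,.,+1)
state=s0 head=3 tape=....[1]01   (s0,1)→(s1,0,-1)
state=s1 head=2 tape=...[.]001   (s1,.)→(s0,0,-1)
state=s0 head=1 tape=..[.]0001   (s0,.)→(s4,.,0)
state=s4 head=1 tape=..[.]0001   (s4,.)→(s2,.,+1)
state=s2 head=2 tape=...[0]001
After 16 steps: state s2, head at 2, tape 0001.

state s2, head at 2, tape 0001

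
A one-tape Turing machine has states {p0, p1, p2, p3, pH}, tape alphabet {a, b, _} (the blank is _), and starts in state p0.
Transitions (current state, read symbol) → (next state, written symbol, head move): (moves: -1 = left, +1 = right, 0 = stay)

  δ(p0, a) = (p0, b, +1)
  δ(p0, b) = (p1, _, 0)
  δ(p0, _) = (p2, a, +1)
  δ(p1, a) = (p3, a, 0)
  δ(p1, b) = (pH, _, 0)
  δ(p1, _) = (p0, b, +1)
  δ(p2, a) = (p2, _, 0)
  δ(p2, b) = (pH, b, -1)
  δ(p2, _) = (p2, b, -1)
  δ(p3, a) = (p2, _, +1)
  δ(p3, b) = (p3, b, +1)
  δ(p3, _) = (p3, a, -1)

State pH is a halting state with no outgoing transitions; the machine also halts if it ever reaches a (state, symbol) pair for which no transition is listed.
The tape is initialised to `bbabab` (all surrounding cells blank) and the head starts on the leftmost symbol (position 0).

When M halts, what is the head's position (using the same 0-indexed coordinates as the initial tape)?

4

p0 | [b]babab__   read b → write _, move 0, go to p1
p1 | [_]babab__   read _ → write b, move +1, go to p0
p0 | b[b]abab__   read b → write _, move 0, go to p1
p1 | b[_]abab__   read _ → write b, move +1, go to p0
p0 | bb[a]bab__   read a → write b, move +1, go to p0
p0 | bbb[b]ab__   read b → write _, move 0, go to p1
p1 | bbb[_]ab__   read _ → write b, move +1, go to p0
p0 | bbbb[a]b__   read a → write b, move +1, go to p0
p0 | bbbbb[b]__   read b → write _, move 0, go to p1
p1 | bbbbb[_]__   read _ → write b, move +1, go to p0
p0 | bbbbbb[_]_   read _ → write a, move +1, go to p2
p2 | bbbbbba[_]   read _ → write b, move -1, go to p2
p2 | bbbbbb[a]b   read a → write _, move 0, go to p2
p2 | bbbbbb[_]b   read _ → write b, move -1, go to p2
p2 | bbbbb[b]bb   read b → write b, move -1, go to pH
pH | bbbb[b]bbb
At halt the head is at cell 4.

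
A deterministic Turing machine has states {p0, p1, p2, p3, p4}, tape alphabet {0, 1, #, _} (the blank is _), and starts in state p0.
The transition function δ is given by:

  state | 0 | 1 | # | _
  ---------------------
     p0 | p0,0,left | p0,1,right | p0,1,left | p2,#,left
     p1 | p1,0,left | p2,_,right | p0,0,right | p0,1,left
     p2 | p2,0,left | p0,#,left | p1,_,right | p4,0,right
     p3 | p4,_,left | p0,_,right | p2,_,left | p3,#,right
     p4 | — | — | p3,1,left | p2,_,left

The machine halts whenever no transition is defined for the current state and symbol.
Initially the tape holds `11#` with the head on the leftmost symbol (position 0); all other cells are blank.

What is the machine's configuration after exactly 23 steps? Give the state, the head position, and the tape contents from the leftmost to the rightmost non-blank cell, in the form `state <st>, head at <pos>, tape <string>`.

p0 | [1]1#___   read 1 → write 1, move right, go to p0
p0 | 1[1]#___   read 1 → write 1, move right, go to p0
p0 | 11[#]___   read # → write 1, move left, go to p0
p0 | 1[1]1___   read 1 → write 1, move right, go to p0
p0 | 11[1]___   read 1 → write 1, move right, go to p0
p0 | 111[_]__   read _ → write #, move left, go to p2
p2 | 11[1]#__   read 1 → write #, move left, go to p0
p0 | 1[1]##__   read 1 → write 1, move right, go to p0
p0 | 11[#]#__   read # → write 1, move left, go to p0
p0 | 1[1]1#__   read 1 → write 1, move right, go to p0
p0 | 11[1]#__   read 1 → write 1, move right, go to p0
p0 | 111[#]__   read # → write 1, move left, go to p0
p0 | 11[1]1__   read 1 → write 1, move right, go to p0
p0 | 111[1]__   read 1 → write 1, move right, go to p0
p0 | 1111[_]_   read _ → write #, move left, go to p2
p2 | 111[1]#_   read 1 → write #, move left, go to p0
p0 | 11[1]##_   read 1 → write 1, move right, go to p0
p0 | 111[#]#_   read # → write 1, move left, go to p0
p0 | 11[1]1#_   read 1 → write 1, move right, go to p0
p0 | 111[1]#_   read 1 → write 1, move right, go to p0
p0 | 1111[#]_   read # → write 1, move left, go to p0
p0 | 111[1]1_   read 1 → write 1, move right, go to p0
p0 | 1111[1]_   read 1 → write 1, move right, go to p0
p0 | 11111[_]
After 23 steps: state p0, head at 5, tape 11111.

state p0, head at 5, tape 11111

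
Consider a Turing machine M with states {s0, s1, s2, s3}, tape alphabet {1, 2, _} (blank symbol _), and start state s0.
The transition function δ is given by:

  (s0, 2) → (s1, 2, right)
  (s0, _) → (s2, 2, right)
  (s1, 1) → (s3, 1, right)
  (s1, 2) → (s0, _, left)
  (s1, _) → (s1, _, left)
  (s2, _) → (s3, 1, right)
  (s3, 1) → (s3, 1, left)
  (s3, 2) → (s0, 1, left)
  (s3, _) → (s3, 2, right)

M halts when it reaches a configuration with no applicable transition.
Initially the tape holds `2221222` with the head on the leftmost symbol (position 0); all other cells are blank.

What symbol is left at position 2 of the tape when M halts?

state=s0 head=0 tape=_[2]221222   (s0,2)→(s1,2,right)
state=s1 head=1 tape=_2[2]21222   (s1,2)→(s0,_,left)
state=s0 head=0 tape=_[2]_21222   (s0,2)→(s1,2,right)
state=s1 head=1 tape=_2[_]21222   (s1,_)→(s1,_,left)
state=s1 head=0 tape=_[2]_21222   (s1,2)→(s0,_,left)
state=s0 head=-1 tape=[_]__21222   (s0,_)→(s2,2,right)
state=s2 head=0 tape=2[_]_21222   (s2,_)→(s3,1,right)
state=s3 head=1 tape=21[_]21222   (s3,_)→(s3,2,right)
state=s3 head=2 tape=212[2]1222   (s3,2)→(s0,1,left)
state=s0 head=1 tape=21[2]11222   (s0,2)→(s1,2,right)
state=s1 head=2 tape=212[1]1222   (s1,1)→(s3,1,right)
state=s3 head=3 tape=2121[1]222   (s3,1)→(s3,1,left)
state=s3 head=2 tape=212[1]1222   (s3,1)→(s3,1,left)
state=s3 head=1 tape=21[2]11222   (s3,2)→(s0,1,left)
state=s0 head=0 tape=2[1]111222
Cell 2 holds 1 when M halts.

1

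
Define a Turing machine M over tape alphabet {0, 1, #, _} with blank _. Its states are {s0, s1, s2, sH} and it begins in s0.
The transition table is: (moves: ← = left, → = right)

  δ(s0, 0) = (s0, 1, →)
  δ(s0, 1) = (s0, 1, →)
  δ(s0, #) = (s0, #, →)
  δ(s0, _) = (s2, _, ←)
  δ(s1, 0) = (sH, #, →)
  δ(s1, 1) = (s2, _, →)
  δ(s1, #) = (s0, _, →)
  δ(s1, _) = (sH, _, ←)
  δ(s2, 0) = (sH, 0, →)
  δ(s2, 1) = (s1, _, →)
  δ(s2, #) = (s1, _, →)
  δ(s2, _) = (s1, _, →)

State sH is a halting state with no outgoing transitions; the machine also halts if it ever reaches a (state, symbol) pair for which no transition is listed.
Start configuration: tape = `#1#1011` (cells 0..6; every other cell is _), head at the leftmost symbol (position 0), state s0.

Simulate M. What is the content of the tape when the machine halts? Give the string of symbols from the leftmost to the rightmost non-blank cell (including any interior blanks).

#1#111

s0 | [#]1#1011_   read # → write #, move →, go to s0
s0 | #[1]#1011_   read 1 → write 1, move →, go to s0
s0 | #1[#]1011_   read # → write #, move →, go to s0
s0 | #1#[1]011_   read 1 → write 1, move →, go to s0
s0 | #1#1[0]11_   read 0 → write 1, move →, go to s0
s0 | #1#11[1]1_   read 1 → write 1, move →, go to s0
s0 | #1#111[1]_   read 1 → write 1, move →, go to s0
s0 | #1#1111[_]   read _ → write _, move ←, go to s2
s2 | #1#111[1]_   read 1 → write _, move →, go to s1
s1 | #1#111_[_]   read _ → write _, move ←, go to sH
sH | #1#111[_]_
The non-blank tape span at halt is #1#111.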